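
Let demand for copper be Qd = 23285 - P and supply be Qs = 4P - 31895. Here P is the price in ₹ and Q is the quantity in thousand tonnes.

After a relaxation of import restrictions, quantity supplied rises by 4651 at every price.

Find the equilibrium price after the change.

Original equilibrium: 23285 - P = 4P - 31895 gives 55180 = 5P, so P = 11036 and Q = 12249.
The new curves are Qd = 23285 - P (demand) and Qs = 4P - 27244 (supply).
Equate the new curves: 23285 - P = 4P - 27244, giving 50529 = 5P, P = 10105.8, Q = 13179.2.

10105.8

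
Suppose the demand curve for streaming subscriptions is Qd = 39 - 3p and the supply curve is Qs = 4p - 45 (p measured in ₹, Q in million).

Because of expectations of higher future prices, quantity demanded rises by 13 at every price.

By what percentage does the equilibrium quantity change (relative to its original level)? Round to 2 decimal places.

Solve the original market: 39 - 3p = 4p - 45, hence p = 12 and Q = 3.
After the shift, demand is Qd = 52 - 3p and supply is Qs = 4p - 45.
New equilibrium: 52 - 3p = 4p - 45 ⇒ 97 = 7p ⇒ p = 97/7 ≈ 13.8571, Q = 73/7 ≈ 10.4286.
%ΔQ = (10.4286 − 3) / 3 × 100 = +247.62%.

+247.62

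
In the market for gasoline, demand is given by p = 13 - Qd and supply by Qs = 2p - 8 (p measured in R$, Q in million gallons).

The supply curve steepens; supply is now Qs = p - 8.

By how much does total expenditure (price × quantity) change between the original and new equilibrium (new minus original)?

Initially, 13 - p = 2p - 8, so 21 = 3p and p = 7, Q = 6.
After the shift, demand is Qd = 13 - p and supply is Qs = p - 8.
Clearing the new market: 13 - p = p - 8, so p = 10.5 and Q = 2.5.
Expenditure moves from 7×6 = 42 to 10.5×2.5 = 26.25; change = -15.75.

-15.75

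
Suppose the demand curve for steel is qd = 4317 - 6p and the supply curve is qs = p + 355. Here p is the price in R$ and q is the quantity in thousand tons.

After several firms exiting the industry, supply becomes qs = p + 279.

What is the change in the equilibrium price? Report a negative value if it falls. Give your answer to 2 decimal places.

Solve the original market: 4317 - 6p = p + 355, hence p = 566 and q = 921.
The shock moves the curves to qd = 4317 - 6p and qs = p + 279.
Setting them equal: 4317 - 6p = p + 279 → 4038 = 7p, so p = 4038/7 ≈ 576.8571 and q = 5991/7 ≈ 855.8571.
Δp = 576.8571 − 566 = +10.86.

+10.86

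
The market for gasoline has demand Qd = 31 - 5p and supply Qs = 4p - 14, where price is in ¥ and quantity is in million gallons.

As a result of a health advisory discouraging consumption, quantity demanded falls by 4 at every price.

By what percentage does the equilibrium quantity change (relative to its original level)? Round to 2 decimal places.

Before the shock: 31 - 5p = 4p - 14 ⇒ 45 = 9p ⇒ p = 5, Q = 6.
The new curves are Qd = 27 - 5p (demand) and Qs = 4p - 14 (supply).
New equilibrium: 27 - 5p = 4p - 14 ⇒ 41 = 9p ⇒ p = 41/9 ≈ 4.5556, Q = 38/9 ≈ 4.2222.
%ΔQ = (4.2222 − 6) / 6 × 100 = -29.63%.

-29.63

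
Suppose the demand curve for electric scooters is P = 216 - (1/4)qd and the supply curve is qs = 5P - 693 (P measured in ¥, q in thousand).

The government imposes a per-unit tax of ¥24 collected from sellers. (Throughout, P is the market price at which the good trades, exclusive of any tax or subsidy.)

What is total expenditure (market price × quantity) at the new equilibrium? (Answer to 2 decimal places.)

22111.56

Before the shock: 864 - 4P = 5P - 693 ⇒ 1557 = 9P ⇒ P = 173, q = 172.
Since sellers keep the price net of the tax, the effective supply curve becomes qs = 5P - 813.
Setting them equal: 864 - 4P = 5P - 813 → 1677 = 9P, so P = 559/3 ≈ 186.3333 and q = 356/3 ≈ 118.6667.
New expenditure = 186.3333 × 118.6667 = 22111.56.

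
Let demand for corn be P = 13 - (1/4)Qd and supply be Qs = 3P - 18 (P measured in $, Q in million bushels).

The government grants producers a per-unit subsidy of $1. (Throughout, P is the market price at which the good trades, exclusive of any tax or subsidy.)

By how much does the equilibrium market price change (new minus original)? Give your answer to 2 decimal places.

Original equilibrium: 52 - 4P = 3P - 18 gives 70 = 7P, so P = 10 and Q = 12.
Since sellers receive the price plus the subsidy, the effective supply curve becomes Qs = 3P - 15.
New equilibrium: 52 - 4P = 3P - 15 ⇒ 67 = 7P ⇒ P = 67/7 ≈ 9.5714, Q = 96/7 ≈ 13.7143.
ΔP = 9.5714 − 10 = -0.43.

-0.43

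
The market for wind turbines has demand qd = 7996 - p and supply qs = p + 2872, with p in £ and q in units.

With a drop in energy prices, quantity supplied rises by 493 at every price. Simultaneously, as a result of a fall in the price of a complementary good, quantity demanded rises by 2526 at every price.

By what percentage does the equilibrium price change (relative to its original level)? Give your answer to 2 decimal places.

+39.68

Original equilibrium: 7996 - p = p + 2872 gives 5124 = 2p, so p = 2562 and q = 5434.
After the shift, demand is qd = 10522 - p and supply is qs = p + 3365.
Setting them equal: 10522 - p = p + 3365 → 7157 = 2p, so p = 3578.5 and q = 6943.5.
%Δp = (3578.5 − 2562) / 2562 × 100 = +39.68%.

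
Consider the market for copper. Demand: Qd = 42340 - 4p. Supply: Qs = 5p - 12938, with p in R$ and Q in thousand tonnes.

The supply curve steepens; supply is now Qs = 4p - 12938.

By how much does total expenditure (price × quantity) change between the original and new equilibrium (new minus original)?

-7575389.25

Before the shock: 42340 - 4p = 5p - 12938 ⇒ 55278 = 9p ⇒ p = 6142, Q = 17772.
With the change applied: demand Qd = 42340 - 4p, supply Qs = 4p - 12938.
Equate the new curves: 42340 - 4p = 4p - 12938, giving 55278 = 8p, p = 6909.75, Q = 14701.
Expenditure moves from 6142×17772 = 109155624 to 6909.75×14701 = 101580234.75; change = -7575389.25.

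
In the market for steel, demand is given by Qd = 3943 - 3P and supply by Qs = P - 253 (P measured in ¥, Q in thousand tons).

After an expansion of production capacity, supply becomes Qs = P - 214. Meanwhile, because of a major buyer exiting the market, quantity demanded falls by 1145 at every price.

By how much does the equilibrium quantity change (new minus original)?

-257

Solve the original market: 3943 - 3P = P - 253, hence P = 1049 and Q = 796.
The shock moves the curves to Qd = 2798 - 3P and Qs = P - 214.
Clearing the new market: 2798 - 3P = P - 214, so P = 753 and Q = 539.
ΔQ = 539 − 796 = -257.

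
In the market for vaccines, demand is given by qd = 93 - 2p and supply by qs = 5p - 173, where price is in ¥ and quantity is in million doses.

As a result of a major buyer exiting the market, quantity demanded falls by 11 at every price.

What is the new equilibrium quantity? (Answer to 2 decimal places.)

Original equilibrium: 93 - 2p = 5p - 173 gives 266 = 7p, so p = 38 and q = 17.
After the shift, demand is qd = 82 - 2p and supply is qs = 5p - 173.
Equate the new curves: 82 - 2p = 5p - 173, giving 255 = 7p, p = 255/7 ≈ 36.4286, q = 64/7 ≈ 9.1429.

9.14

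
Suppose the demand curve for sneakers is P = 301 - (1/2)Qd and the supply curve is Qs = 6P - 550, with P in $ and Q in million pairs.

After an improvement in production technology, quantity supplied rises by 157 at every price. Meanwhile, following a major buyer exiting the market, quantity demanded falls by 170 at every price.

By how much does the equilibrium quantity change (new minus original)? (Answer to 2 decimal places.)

-88.25

Initially, 602 - 2P = 6P - 550, so 1152 = 8P and P = 144, Q = 314.
The new curves are Qd = 432 - 2P (demand) and Qs = 6P - 393 (supply).
Setting them equal: 432 - 2P = 6P - 393 → 825 = 8P, so P = 103.125 and Q = 225.75.
ΔQ = 225.75 − 314 = -88.25.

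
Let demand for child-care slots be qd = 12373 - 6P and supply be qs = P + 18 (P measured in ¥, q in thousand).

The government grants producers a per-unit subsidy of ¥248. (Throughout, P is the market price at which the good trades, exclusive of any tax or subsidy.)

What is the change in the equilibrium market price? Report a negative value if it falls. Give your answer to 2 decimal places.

-35.43

Before the shock: 12373 - 6P = P + 18 ⇒ 12355 = 7P ⇒ P = 1765, q = 1783.
Since sellers receive the price plus the subsidy, the effective supply curve becomes qs = P + 266.
New equilibrium: 12373 - 6P = P + 266 ⇒ 12107 = 7P ⇒ P = 12107/7 ≈ 1729.5714, q = 13969/7 ≈ 1995.5714.
ΔP = 1729.5714 − 1765 = -35.43.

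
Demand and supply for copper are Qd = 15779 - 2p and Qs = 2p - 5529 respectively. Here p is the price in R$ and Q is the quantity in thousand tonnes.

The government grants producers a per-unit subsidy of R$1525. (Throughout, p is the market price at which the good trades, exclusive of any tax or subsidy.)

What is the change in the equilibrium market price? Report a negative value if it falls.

Original equilibrium: 15779 - 2p = 2p - 5529 gives 21308 = 4p, so p = 5327 and Q = 5125.
Since sellers receive the price plus the subsidy, the effective supply curve becomes Qs = 2p - 2479.
Setting them equal: 15779 - 2p = 2p - 2479 → 18258 = 4p, so p = 4564.5 and Q = 6650.
Δp = 4564.5 − 5327 = -762.5.

-762.5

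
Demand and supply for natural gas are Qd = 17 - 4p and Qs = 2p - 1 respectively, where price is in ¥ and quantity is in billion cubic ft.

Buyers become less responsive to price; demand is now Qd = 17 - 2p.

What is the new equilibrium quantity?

8

Original equilibrium: 17 - 4p = 2p - 1 gives 18 = 6p, so p = 3 and Q = 5.
The shock moves the curves to Qd = 17 - 2p and Qs = 2p - 1.
Clearing the new market: 17 - 2p = 2p - 1, so p = 4.5 and Q = 8.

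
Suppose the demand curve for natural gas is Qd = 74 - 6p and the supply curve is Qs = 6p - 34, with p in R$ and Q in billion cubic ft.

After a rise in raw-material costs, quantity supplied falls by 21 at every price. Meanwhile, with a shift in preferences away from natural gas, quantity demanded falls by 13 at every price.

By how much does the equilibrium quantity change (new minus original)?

Before the shock: 74 - 6p = 6p - 34 ⇒ 108 = 12p ⇒ p = 9, Q = 20.
The new curves are Qd = 61 - 6p (demand) and Qs = 6p - 55 (supply).
New equilibrium: 61 - 6p = 6p - 55 ⇒ 116 = 12p ⇒ p = 29/3 ≈ 9.6667, Q = 3.
ΔQ = 3 − 20 = -17.

-17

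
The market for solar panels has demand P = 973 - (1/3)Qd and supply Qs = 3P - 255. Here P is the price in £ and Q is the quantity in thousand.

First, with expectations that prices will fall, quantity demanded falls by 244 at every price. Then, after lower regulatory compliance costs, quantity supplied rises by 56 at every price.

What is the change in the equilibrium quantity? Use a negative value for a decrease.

-94

Solve the original market: 2919 - 3P = 3P - 255, hence P = 529 and Q = 1332.
With the change applied: demand Qd = 2675 - 3P, supply Qs = 3P - 199.
Setting them equal: 2675 - 3P = 3P - 199 → 2874 = 6P, so P = 479 and Q = 1238.
ΔQ = 1238 − 1332 = -94.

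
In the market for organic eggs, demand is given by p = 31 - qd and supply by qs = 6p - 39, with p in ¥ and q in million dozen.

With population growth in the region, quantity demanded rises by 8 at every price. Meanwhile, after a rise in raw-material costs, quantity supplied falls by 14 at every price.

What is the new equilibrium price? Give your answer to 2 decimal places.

Original equilibrium: 31 - p = 6p - 39 gives 70 = 7p, so p = 10 and q = 21.
After the shift, demand is qd = 39 - p and supply is qs = 6p - 53.
Clearing the new market: 39 - p = 6p - 53, so p = 92/7 ≈ 13.1429 and q = 181/7 ≈ 25.8571.

13.14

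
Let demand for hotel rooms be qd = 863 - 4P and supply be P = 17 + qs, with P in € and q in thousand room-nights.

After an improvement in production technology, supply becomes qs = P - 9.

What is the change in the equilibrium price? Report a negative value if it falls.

Original equilibrium: 863 - 4P = P - 17 gives 880 = 5P, so P = 176 and q = 159.
With the change applied: demand qd = 863 - 4P, supply qs = P - 9.
Equate the new curves: 863 - 4P = P - 9, giving 872 = 5P, P = 174.4, q = 165.4.
ΔP = 174.4 − 176 = -1.6.

-1.6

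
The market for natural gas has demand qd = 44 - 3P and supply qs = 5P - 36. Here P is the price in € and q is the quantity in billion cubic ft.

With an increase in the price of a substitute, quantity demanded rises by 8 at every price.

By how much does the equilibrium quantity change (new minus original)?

+5

Before the shock: 44 - 3P = 5P - 36 ⇒ 80 = 8P ⇒ P = 10, q = 14.
With the change applied: demand qd = 52 - 3P, supply qs = 5P - 36.
New equilibrium: 52 - 3P = 5P - 36 ⇒ 88 = 8P ⇒ P = 11, q = 19.
Δq = 19 − 14 = +5.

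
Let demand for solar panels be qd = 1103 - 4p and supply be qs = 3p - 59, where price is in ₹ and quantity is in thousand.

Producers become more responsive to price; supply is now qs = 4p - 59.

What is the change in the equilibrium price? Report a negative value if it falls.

Before the shock: 1103 - 4p = 3p - 59 ⇒ 1162 = 7p ⇒ p = 166, q = 439.
The shock moves the curves to qd = 1103 - 4p and qs = 4p - 59.
Clearing the new market: 1103 - 4p = 4p - 59, so p = 145.25 and q = 522.
Δp = 145.25 − 166 = -20.75.

-20.75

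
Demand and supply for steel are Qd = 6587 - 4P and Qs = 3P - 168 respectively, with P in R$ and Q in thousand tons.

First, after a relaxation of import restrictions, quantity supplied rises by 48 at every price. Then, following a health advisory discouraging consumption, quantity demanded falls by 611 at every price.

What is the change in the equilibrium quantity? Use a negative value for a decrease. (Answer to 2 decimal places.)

Before the shock: 6587 - 4P = 3P - 168 ⇒ 6755 = 7P ⇒ P = 965, Q = 2727.
After the shift, demand is Qd = 5976 - 4P and supply is Qs = 3P - 120.
Setting them equal: 5976 - 4P = 3P - 120 → 6096 = 7P, so P = 6096/7 ≈ 870.8571 and Q = 17448/7 ≈ 2492.5714.
ΔQ = 2492.5714 − 2727 = -234.43.

-234.43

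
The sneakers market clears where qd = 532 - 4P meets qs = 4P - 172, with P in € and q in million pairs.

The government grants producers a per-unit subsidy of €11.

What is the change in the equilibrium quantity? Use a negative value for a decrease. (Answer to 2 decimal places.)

+22.00

Solve the original market: 532 - 4P = 4P - 172, hence P = 88 and q = 180.
Since sellers receive the price plus the subsidy, the effective supply curve becomes qs = 4P - 128.
Setting them equal: 532 - 4P = 4P - 128 → 660 = 8P, so P = 82.5 and q = 202.
Δq = 202 − 180 = +22.00.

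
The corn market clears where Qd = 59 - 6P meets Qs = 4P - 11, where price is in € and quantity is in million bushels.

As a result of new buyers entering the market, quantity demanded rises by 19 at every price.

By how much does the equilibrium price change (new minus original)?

+1.9

Initially, 59 - 6P = 4P - 11, so 70 = 10P and P = 7, Q = 17.
The shock moves the curves to Qd = 78 - 6P and Qs = 4P - 11.
Clearing the new market: 78 - 6P = 4P - 11, so P = 8.9 and Q = 24.6.
ΔP = 8.9 − 7 = +1.9.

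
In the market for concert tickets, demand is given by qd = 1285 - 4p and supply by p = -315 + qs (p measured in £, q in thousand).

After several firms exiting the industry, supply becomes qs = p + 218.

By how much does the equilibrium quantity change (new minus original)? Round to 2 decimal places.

Original equilibrium: 1285 - 4p = p + 315 gives 970 = 5p, so p = 194 and q = 509.
After the shift, demand is qd = 1285 - 4p and supply is qs = p + 218.
Equate the new curves: 1285 - 4p = p + 218, giving 1067 = 5p, p = 213.4, q = 431.4.
Δq = 431.4 − 509 = -77.60.

-77.60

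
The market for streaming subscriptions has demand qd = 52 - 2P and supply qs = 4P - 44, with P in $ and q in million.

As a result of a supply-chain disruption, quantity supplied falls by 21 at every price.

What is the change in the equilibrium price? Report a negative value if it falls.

Original equilibrium: 52 - 2P = 4P - 44 gives 96 = 6P, so P = 16 and q = 20.
With the change applied: demand qd = 52 - 2P, supply qs = 4P - 65.
New equilibrium: 52 - 2P = 4P - 65 ⇒ 117 = 6P ⇒ P = 19.5, q = 13.
ΔP = 19.5 − 16 = +3.5.

+3.5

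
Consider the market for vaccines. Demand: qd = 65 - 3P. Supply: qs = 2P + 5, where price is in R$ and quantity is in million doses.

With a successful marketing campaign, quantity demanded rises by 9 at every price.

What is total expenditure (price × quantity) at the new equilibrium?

449.88

Initially, 65 - 3P = 2P + 5, so 60 = 5P and P = 12, q = 29.
The shock moves the curves to qd = 74 - 3P and qs = 2P + 5.
Setting them equal: 74 - 3P = 2P + 5 → 69 = 5P, so P = 13.8 and q = 32.6.
New expenditure = 13.8 × 32.6 = 449.88.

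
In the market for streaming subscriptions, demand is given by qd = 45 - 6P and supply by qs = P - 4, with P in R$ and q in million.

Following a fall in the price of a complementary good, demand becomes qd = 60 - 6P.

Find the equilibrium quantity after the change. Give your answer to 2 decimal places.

Solve the original market: 45 - 6P = P - 4, hence P = 7 and q = 3.
With the change applied: demand qd = 60 - 6P, supply qs = P - 4.
Equate the new curves: 60 - 6P = P - 4, giving 64 = 7P, P = 64/7 ≈ 9.1429, q = 36/7 ≈ 5.1429.

5.14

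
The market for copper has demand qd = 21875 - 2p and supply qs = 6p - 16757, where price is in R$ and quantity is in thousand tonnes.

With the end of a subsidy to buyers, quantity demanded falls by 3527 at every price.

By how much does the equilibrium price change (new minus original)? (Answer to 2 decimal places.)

Original equilibrium: 21875 - 2p = 6p - 16757 gives 38632 = 8p, so p = 4829 and q = 12217.
After the shift, demand is qd = 18348 - 2p and supply is qs = 6p - 16757.
Clearing the new market: 18348 - 2p = 6p - 16757, so p = 4388.125 and q = 9571.75.
Δp = 4388.125 − 4829 = -440.88.

-440.88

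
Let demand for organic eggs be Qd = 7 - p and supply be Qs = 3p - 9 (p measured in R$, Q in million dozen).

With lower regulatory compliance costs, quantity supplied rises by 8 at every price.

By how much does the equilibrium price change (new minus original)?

-2

Solve the original market: 7 - p = 3p - 9, hence p = 4 and Q = 3.
The shock moves the curves to Qd = 7 - p and Qs = 3p - 1.
Setting them equal: 7 - p = 3p - 1 → 8 = 4p, so p = 2 and Q = 5.
Δp = 2 − 4 = -2.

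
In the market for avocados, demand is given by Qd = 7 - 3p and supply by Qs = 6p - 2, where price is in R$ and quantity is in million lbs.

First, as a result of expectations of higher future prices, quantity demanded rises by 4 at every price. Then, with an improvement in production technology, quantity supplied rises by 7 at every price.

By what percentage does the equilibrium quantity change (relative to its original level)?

+125

Original equilibrium: 7 - 3p = 6p - 2 gives 9 = 9p, so p = 1 and Q = 4.
The shock moves the curves to Qd = 11 - 3p and Qs = 6p + 5.
Clearing the new market: 11 - 3p = 6p + 5, so p = 2/3 ≈ 0.6667 and Q = 9.
%ΔQ = (9 − 4) / 4 × 100 = +125%.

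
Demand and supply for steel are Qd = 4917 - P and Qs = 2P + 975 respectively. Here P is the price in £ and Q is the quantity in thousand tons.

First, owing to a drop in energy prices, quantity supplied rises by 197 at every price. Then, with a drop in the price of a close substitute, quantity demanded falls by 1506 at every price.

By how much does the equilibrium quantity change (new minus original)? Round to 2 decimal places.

Solve the original market: 4917 - P = 2P + 975, hence P = 1314 and Q = 3603.
After the shift, demand is Qd = 3411 - P and supply is Qs = 2P + 1172.
Setting them equal: 3411 - P = 2P + 1172 → 2239 = 3P, so P = 2239/3 ≈ 746.3333 and Q = 7994/3 ≈ 2664.6667.
ΔQ = 2664.6667 − 3603 = -938.33.

-938.33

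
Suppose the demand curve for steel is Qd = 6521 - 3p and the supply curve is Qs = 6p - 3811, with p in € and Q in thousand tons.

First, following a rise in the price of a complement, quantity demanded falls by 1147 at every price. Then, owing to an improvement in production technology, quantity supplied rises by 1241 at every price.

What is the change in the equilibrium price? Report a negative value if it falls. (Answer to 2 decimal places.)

-265.33

Solve the original market: 6521 - 3p = 6p - 3811, hence p = 1148 and Q = 3077.
After the shift, demand is Qd = 5374 - 3p and supply is Qs = 6p - 2570.
Clearing the new market: 5374 - 3p = 6p - 2570, so p = 2648/3 ≈ 882.6667 and Q = 2726.
Δp = 882.6667 − 1148 = -265.33.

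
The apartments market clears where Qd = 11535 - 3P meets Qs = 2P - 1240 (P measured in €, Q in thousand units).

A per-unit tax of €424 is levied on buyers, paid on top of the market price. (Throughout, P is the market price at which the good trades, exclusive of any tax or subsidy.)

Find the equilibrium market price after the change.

2300.6

Before the shock: 11535 - 3P = 2P - 1240 ⇒ 12775 = 5P ⇒ P = 2555, Q = 3870.
Since buyers pay the price plus the tax, the effective demand curve becomes Qd = 10263 - 3P.
Equate the new curves: 10263 - 3P = 2P - 1240, giving 11503 = 5P, P = 2300.6, Q = 3361.2.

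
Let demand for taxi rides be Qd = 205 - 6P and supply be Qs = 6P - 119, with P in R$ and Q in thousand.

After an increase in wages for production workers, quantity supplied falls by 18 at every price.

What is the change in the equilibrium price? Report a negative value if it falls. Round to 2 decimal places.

+1.50

Initially, 205 - 6P = 6P - 119, so 324 = 12P and P = 27, Q = 43.
The shock moves the curves to Qd = 205 - 6P and Qs = 6P - 137.
Setting them equal: 205 - 6P = 6P - 137 → 342 = 12P, so P = 28.5 and Q = 34.
ΔP = 28.5 − 27 = +1.50.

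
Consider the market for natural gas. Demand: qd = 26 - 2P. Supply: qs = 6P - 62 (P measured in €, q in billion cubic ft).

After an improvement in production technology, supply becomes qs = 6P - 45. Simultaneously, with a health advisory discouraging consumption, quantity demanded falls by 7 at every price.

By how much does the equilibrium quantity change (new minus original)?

Solve the original market: 26 - 2P = 6P - 62, hence P = 11 and q = 4.
The shock moves the curves to qd = 19 - 2P and qs = 6P - 45.
Equate the new curves: 19 - 2P = 6P - 45, giving 64 = 8P, P = 8, q = 3.
Δq = 3 − 4 = -1.

-1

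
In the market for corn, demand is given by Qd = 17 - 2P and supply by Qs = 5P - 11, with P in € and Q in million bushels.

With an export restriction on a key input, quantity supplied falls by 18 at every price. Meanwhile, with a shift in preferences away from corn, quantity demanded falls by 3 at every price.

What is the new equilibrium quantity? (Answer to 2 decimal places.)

Original equilibrium: 17 - 2P = 5P - 11 gives 28 = 7P, so P = 4 and Q = 9.
The shock moves the curves to Qd = 14 - 2P and Qs = 5P - 29.
Setting them equal: 14 - 2P = 5P - 29 → 43 = 7P, so P = 43/7 ≈ 6.1429 and Q = 12/7 ≈ 1.7143.

1.71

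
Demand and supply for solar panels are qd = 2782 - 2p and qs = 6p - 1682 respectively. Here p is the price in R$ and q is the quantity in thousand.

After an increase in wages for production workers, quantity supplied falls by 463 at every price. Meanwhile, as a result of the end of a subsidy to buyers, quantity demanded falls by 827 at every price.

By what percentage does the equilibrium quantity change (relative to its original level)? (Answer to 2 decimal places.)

Original equilibrium: 2782 - 2p = 6p - 1682 gives 4464 = 8p, so p = 558 and q = 1666.
After the shift, demand is qd = 1955 - 2p and supply is qs = 6p - 2145.
New equilibrium: 1955 - 2p = 6p - 2145 ⇒ 4100 = 8p ⇒ p = 512.5, q = 930.
%Δq = (930 − 1666) / 1666 × 100 = -44.18%.

-44.18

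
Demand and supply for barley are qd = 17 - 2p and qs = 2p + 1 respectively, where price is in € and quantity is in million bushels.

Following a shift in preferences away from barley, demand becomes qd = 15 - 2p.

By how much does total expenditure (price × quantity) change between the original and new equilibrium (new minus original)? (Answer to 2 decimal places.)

-8.00

Initially, 17 - 2p = 2p + 1, so 16 = 4p and p = 4, q = 9.
The new curves are qd = 15 - 2p (demand) and qs = 2p + 1 (supply).
Equate the new curves: 15 - 2p = 2p + 1, giving 14 = 4p, p = 3.5, q = 8.
Expenditure moves from 4×9 = 36 to 3.5×8 = 28; change = -8.00.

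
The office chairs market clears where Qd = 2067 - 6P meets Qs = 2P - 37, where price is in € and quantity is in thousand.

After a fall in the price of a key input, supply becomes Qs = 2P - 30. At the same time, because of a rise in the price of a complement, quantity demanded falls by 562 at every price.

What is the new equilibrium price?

Initially, 2067 - 6P = 2P - 37, so 2104 = 8P and P = 263, Q = 489.
The shock moves the curves to Qd = 1505 - 6P and Qs = 2P - 30.
Equate the new curves: 1505 - 6P = 2P - 30, giving 1535 = 8P, P = 191.875, Q = 353.75.

191.875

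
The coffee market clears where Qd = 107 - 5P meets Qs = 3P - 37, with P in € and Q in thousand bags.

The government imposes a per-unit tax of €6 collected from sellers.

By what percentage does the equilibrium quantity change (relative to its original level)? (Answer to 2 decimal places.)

-66.18

Original equilibrium: 107 - 5P = 3P - 37 gives 144 = 8P, so P = 18 and Q = 17.
Since sellers keep the price net of the tax, the effective supply curve becomes Qs = 3P - 55.
Setting them equal: 107 - 5P = 3P - 55 → 162 = 8P, so P = 20.25 and Q = 5.75.
%ΔQ = (5.75 − 17) / 17 × 100 = -66.18%.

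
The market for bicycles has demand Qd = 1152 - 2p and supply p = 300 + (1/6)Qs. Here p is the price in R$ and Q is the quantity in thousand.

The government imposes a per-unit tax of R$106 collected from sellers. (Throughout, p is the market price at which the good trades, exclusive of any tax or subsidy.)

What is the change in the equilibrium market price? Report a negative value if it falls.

+79.5

Solve the original market: 1152 - 2p = 6p - 1800, hence p = 369 and Q = 414.
Since sellers keep the price net of the tax, the effective supply curve becomes Qs = 6p - 2436.
New equilibrium: 1152 - 2p = 6p - 2436 ⇒ 3588 = 8p ⇒ p = 448.5, Q = 255.
Δp = 448.5 − 369 = +79.5.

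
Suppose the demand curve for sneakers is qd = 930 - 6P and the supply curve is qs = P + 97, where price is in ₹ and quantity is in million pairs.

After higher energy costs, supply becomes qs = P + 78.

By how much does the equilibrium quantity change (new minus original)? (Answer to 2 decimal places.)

Before the shock: 930 - 6P = P + 97 ⇒ 833 = 7P ⇒ P = 119, q = 216.
The new curves are qd = 930 - 6P (demand) and qs = P + 78 (supply).
Setting them equal: 930 - 6P = P + 78 → 852 = 7P, so P = 852/7 ≈ 121.7143 and q = 1398/7 ≈ 199.7143.
Δq = 199.7143 − 216 = -16.29.

-16.29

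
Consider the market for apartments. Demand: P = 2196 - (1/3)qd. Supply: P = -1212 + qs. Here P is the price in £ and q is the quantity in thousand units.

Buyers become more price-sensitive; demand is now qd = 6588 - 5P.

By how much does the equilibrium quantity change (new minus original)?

-448

Initially, 6588 - 3P = P + 1212, so 5376 = 4P and P = 1344, q = 2556.
With the change applied: demand qd = 6588 - 5P, supply qs = P + 1212.
Equate the new curves: 6588 - 5P = P + 1212, giving 5376 = 6P, P = 896, q = 2108.
Δq = 2108 − 2556 = -448.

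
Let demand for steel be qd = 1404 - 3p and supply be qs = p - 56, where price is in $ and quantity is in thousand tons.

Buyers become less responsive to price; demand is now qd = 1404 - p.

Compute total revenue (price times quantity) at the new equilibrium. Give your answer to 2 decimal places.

492020.00

Original equilibrium: 1404 - 3p = p - 56 gives 1460 = 4p, so p = 365 and q = 309.
The new curves are qd = 1404 - p (demand) and qs = p - 56 (supply).
Setting them equal: 1404 - p = p - 56 → 1460 = 2p, so p = 730 and q = 674.
New expenditure = 730 × 674 = 492020.00.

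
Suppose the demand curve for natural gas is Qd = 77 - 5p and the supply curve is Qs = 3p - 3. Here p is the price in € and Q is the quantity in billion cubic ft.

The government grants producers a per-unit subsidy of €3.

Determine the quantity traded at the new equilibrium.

Initially, 77 - 5p = 3p - 3, so 80 = 8p and p = 10, Q = 27.
Since sellers receive the price plus the subsidy, the effective supply curve becomes Qs = 3p + 6.
Setting them equal: 77 - 5p = 3p + 6 → 71 = 8p, so p = 8.875 and Q = 32.625.

32.625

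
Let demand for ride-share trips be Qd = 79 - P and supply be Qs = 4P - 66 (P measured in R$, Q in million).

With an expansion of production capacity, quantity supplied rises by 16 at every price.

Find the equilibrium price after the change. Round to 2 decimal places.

Original equilibrium: 79 - P = 4P - 66 gives 145 = 5P, so P = 29 and Q = 50.
The new curves are Qd = 79 - P (demand) and Qs = 4P - 50 (supply).
New equilibrium: 79 - P = 4P - 50 ⇒ 129 = 5P ⇒ P = 25.8, Q = 53.2.

25.80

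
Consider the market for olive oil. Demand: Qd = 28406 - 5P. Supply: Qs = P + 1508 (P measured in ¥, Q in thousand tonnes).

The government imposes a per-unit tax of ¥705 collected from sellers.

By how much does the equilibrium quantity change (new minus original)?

-587.5

Original equilibrium: 28406 - 5P = P + 1508 gives 26898 = 6P, so P = 4483 and Q = 5991.
Since sellers keep the price net of the tax, the effective supply curve becomes Qs = P + 803.
Setting them equal: 28406 - 5P = P + 803 → 27603 = 6P, so P = 4600.5 and Q = 5403.5.
ΔQ = 5403.5 − 5991 = -587.5.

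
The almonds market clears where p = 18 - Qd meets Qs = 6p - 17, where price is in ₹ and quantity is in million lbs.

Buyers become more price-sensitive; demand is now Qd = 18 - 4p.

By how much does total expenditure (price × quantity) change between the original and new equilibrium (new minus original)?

Solve the original market: 18 - p = 6p - 17, hence p = 5 and Q = 13.
After the shift, demand is Qd = 18 - 4p and supply is Qs = 6p - 17.
Clearing the new market: 18 - 4p = 6p - 17, so p = 3.5 and Q = 4.
Expenditure moves from 5×13 = 65 to 3.5×4 = 14; change = -51.

-51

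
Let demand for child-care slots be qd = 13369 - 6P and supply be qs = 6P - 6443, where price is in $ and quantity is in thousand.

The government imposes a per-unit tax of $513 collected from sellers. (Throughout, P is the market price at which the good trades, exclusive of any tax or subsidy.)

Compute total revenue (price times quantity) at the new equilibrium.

3670030

Solve the original market: 13369 - 6P = 6P - 6443, hence P = 1651 and q = 3463.
Since sellers keep the price net of the tax, the effective supply curve becomes qs = 6P - 9521.
New equilibrium: 13369 - 6P = 6P - 9521 ⇒ 22890 = 12P ⇒ P = 1907.5, q = 1924.
New expenditure = 1907.5 × 1924 = 3670030.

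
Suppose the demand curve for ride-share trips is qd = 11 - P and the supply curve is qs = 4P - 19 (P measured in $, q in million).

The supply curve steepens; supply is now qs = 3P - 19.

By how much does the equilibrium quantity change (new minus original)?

-1.5

Initially, 11 - P = 4P - 19, so 30 = 5P and P = 6, q = 5.
With the change applied: demand qd = 11 - P, supply qs = 3P - 19.
Clearing the new market: 11 - P = 3P - 19, so P = 7.5 and q = 3.5.
Δq = 3.5 − 5 = -1.5.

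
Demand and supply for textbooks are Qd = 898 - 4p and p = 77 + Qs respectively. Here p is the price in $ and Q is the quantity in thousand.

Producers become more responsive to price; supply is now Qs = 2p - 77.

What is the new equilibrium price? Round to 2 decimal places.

162.50

Solve the original market: 898 - 4p = p - 77, hence p = 195 and Q = 118.
The shock moves the curves to Qd = 898 - 4p and Qs = 2p - 77.
Setting them equal: 898 - 4p = 2p - 77 → 975 = 6p, so p = 162.5 and Q = 248.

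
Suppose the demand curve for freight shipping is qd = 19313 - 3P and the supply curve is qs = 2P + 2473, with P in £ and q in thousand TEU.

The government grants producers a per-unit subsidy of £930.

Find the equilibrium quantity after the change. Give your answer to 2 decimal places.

Initially, 19313 - 3P = 2P + 2473, so 16840 = 5P and P = 3368, q = 9209.
Since sellers receive the price plus the subsidy, the effective supply curve becomes qs = 2P + 4333.
Setting them equal: 19313 - 3P = 2P + 4333 → 14980 = 5P, so P = 2996 and q = 10325.

10325.00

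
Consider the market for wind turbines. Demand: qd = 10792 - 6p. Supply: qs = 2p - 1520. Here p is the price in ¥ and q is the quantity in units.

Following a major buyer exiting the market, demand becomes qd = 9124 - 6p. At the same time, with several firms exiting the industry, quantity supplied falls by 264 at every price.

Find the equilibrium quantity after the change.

943

Original equilibrium: 10792 - 6p = 2p - 1520 gives 12312 = 8p, so p = 1539 and q = 1558.
The shock moves the curves to qd = 9124 - 6p and qs = 2p - 1784.
Clearing the new market: 9124 - 6p = 2p - 1784, so p = 1363.5 and q = 943.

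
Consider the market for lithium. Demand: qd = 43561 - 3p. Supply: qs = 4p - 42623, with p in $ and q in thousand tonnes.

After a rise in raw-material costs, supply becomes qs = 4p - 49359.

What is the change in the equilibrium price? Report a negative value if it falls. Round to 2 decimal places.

+962.29

Before the shock: 43561 - 3p = 4p - 42623 ⇒ 86184 = 7p ⇒ p = 12312, q = 6625.
The new curves are qd = 43561 - 3p (demand) and qs = 4p - 49359 (supply).
Clearing the new market: 43561 - 3p = 4p - 49359, so p = 92920/7 ≈ 13274.2857 and q = 26167/7 ≈ 3738.1429.
Δp = 13274.2857 − 12312 = +962.29.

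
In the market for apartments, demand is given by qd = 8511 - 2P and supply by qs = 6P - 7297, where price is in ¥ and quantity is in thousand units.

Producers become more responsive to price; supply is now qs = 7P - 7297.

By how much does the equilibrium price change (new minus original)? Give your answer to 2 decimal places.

-219.56

Original equilibrium: 8511 - 2P = 6P - 7297 gives 15808 = 8P, so P = 1976 and q = 4559.
With the change applied: demand qd = 8511 - 2P, supply qs = 7P - 7297.
New equilibrium: 8511 - 2P = 7P - 7297 ⇒ 15808 = 9P ⇒ P = 15808/9 ≈ 1756.4444, q = 44983/9 ≈ 4998.1111.
ΔP = 1756.4444 − 1976 = -219.56.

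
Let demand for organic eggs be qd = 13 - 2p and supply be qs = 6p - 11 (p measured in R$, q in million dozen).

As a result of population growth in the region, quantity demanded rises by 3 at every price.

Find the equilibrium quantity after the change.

9.25

Before the shock: 13 - 2p = 6p - 11 ⇒ 24 = 8p ⇒ p = 3, q = 7.
After the shift, demand is qd = 16 - 2p and supply is qs = 6p - 11.
Equate the new curves: 16 - 2p = 6p - 11, giving 27 = 8p, p = 3.375, q = 9.25.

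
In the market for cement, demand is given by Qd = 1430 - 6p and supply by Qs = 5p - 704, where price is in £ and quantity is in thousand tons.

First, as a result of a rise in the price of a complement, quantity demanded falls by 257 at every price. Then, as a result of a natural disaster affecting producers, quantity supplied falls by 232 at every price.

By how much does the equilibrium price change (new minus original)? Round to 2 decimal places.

Before the shock: 1430 - 6p = 5p - 704 ⇒ 2134 = 11p ⇒ p = 194, Q = 266.
After the shift, demand is Qd = 1173 - 6p and supply is Qs = 5p - 936.
New equilibrium: 1173 - 6p = 5p - 936 ⇒ 2109 = 11p ⇒ p = 2109/11 ≈ 191.7273, Q = 249/11 ≈ 22.6364.
Δp = 191.7273 − 194 = -2.27.

-2.27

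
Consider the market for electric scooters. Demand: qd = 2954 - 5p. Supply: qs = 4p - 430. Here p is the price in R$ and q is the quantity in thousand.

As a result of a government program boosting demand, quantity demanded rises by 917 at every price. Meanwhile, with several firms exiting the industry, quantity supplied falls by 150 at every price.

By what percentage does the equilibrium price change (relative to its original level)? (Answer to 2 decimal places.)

+31.53

Before the shock: 2954 - 5p = 4p - 430 ⇒ 3384 = 9p ⇒ p = 376, q = 1074.
The new curves are qd = 3871 - 5p (demand) and qs = 4p - 580 (supply).
Clearing the new market: 3871 - 5p = 4p - 580, so p = 4451/9 ≈ 494.5556 and q = 12584/9 ≈ 1398.2222.
%Δp = (494.5556 − 376) / 376 × 100 = +31.53%.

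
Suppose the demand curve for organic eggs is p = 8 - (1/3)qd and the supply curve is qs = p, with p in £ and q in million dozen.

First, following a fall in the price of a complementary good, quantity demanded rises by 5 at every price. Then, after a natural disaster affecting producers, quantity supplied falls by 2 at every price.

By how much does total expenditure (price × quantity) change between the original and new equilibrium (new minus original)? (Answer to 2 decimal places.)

Solve the original market: 24 - 3p = p, hence p = 6 and q = 6.
After the shift, demand is qd = 29 - 3p and supply is qs = p - 2.
New equilibrium: 29 - 3p = p - 2 ⇒ 31 = 4p ⇒ p = 7.75, q = 5.75.
Expenditure moves from 6×6 = 36 to 7.75×5.75 = 44.5625; change = +8.56.

+8.56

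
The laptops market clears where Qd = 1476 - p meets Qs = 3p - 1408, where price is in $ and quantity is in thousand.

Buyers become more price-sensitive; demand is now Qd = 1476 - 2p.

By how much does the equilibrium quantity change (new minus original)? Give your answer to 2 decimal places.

Initially, 1476 - p = 3p - 1408, so 2884 = 4p and p = 721, Q = 755.
With the change applied: demand Qd = 1476 - 2p, supply Qs = 3p - 1408.
Equate the new curves: 1476 - 2p = 3p - 1408, giving 2884 = 5p, p = 576.8, Q = 322.4.
ΔQ = 322.4 − 755 = -432.60.

-432.60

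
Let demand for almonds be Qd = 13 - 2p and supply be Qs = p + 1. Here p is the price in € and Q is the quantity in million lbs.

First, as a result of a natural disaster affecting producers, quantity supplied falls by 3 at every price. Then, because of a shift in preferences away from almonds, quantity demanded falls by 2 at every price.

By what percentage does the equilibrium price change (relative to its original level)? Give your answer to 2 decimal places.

+8.33

Original equilibrium: 13 - 2p = p + 1 gives 12 = 3p, so p = 4 and Q = 5.
With the change applied: demand Qd = 11 - 2p, supply Qs = p - 2.
Equate the new curves: 11 - 2p = p - 2, giving 13 = 3p, p = 13/3 ≈ 4.3333, Q = 7/3 ≈ 2.3333.
%Δp = (4.3333 − 4) / 4 × 100 = +8.33%.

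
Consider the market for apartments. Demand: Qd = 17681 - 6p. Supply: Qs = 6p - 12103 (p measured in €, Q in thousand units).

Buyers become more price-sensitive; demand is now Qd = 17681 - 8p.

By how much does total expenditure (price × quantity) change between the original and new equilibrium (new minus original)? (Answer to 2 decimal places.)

Original equilibrium: 17681 - 6p = 6p - 12103 gives 29784 = 12p, so p = 2482 and Q = 2789.
The new curves are Qd = 17681 - 8p (demand) and Qs = 6p - 12103 (supply).
Equate the new curves: 17681 - 8p = 6p - 12103, giving 29784 = 14p, p = 14892/7 ≈ 2127.4286, Q = 4631/7 ≈ 661.5714.
Expenditure moves from 2482×2789 = 6922298 to 2127.4286×661.5714 = 1407445.9592; change = -5514852.04.

-5514852.04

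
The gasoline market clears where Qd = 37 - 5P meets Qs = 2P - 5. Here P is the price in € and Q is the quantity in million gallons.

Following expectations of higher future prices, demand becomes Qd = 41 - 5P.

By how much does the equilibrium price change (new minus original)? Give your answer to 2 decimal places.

Before the shock: 37 - 5P = 2P - 5 ⇒ 42 = 7P ⇒ P = 6, Q = 7.
After the shift, demand is Qd = 41 - 5P and supply is Qs = 2P - 5.
Setting them equal: 41 - 5P = 2P - 5 → 46 = 7P, so P = 46/7 ≈ 6.5714 and Q = 57/7 ≈ 8.1429.
ΔP = 6.5714 − 6 = +0.57.

+0.57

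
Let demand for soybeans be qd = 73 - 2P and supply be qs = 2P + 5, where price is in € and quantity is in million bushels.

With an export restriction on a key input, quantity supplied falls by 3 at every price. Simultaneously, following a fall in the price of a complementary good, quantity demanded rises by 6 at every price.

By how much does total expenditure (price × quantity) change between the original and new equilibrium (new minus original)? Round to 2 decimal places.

Initially, 73 - 2P = 2P + 5, so 68 = 4P and P = 17, q = 39.
The shock moves the curves to qd = 79 - 2P and qs = 2P + 2.
New equilibrium: 79 - 2P = 2P + 2 ⇒ 77 = 4P ⇒ P = 19.25, q = 40.5.
Expenditure moves from 17×39 = 663 to 19.25×40.5 = 779.625; change = +116.63.

+116.63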